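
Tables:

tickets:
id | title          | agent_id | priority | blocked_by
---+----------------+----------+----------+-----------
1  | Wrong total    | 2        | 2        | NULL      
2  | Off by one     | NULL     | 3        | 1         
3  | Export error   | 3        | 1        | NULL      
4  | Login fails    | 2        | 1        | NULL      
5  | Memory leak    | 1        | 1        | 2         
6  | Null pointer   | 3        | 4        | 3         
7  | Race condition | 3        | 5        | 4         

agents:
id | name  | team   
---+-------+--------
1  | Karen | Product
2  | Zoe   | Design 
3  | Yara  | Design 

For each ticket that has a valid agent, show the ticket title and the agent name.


INNER JOIN keeps only tickets rows whose agent_id matches an id in agents. Walk through each ticket:
  - ticket 1 (Wrong total): agent_id=2 -> matches Zoe
  - ticket 2 (Off by one): agent_id=NULL, no match -> dropped
  - ticket 3 (Export error): agent_id=3 -> matches Yara
  - ticket 4 (Login fails): agent_id=2 -> matches Zoe
  - ticket 5 (Memory leak): agent_id=1 -> matches Karen
  - ticket 6 (Null pointer): agent_id=3 -> matches Yara
  - ticket 7 (Race condition): agent_id=3 -> matches Yara
So 1 of 7 rows is dropped.

SQL:
SELECT a.title, b.name AS agent
FROM tickets a
INNER JOIN agents b ON a.agent_id = b.id

Result:
title          | agent
---------------+------
Wrong total    | Zoe  
Export error   | Yara 
Login fails    | Zoe  
Memory leak    | Karen
Null pointer   | Yara 
Race condition | Yara 


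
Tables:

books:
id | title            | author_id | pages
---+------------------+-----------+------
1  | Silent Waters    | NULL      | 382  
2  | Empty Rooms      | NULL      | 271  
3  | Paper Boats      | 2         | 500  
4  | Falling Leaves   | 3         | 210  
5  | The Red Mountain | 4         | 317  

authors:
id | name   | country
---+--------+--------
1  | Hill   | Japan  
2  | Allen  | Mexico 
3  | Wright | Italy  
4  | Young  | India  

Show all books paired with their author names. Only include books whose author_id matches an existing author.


INNER JOIN keeps only books rows whose author_id matches an id in authors. Walk through each book:
  - book 1 (Silent Waters): author_id=NULL, no match -> dropped
  - book 2 (Empty Rooms): author_id=NULL, no match -> dropped
  - book 3 (Paper Boats): author_id=2 -> matches Allen
  - book 4 (Falling Leaves): author_id=3 -> matches Wright
  - book 5 (The Red Mountain): author_id=4 -> matches Young
So 2 of 5 rows are dropped.

SQL:
SELECT a.title, b.name AS author
FROM books a
INNER JOIN authors b ON a.author_id = b.id

Result:
title            | author
-----------------+-------
Paper Boats      | Allen 
Falling Leaves   | Wright
The Red Mountain | Young 


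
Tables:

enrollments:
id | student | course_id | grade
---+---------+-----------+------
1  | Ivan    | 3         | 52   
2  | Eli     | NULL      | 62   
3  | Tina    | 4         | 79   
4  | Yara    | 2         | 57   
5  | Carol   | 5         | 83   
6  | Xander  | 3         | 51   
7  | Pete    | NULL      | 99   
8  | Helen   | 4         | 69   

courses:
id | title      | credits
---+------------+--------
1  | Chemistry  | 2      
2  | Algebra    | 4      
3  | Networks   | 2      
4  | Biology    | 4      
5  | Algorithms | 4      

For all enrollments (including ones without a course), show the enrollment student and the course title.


LEFT JOIN keeps every row from enrollments (the left table); where course_id has no match in courses, the course columns become NULL. Walk through each enrollment:
  - enrollment 1 (Ivan): course_id=3 -> matches Networks
  - enrollment 2 (Eli): course_id=NULL, no match -> kept with NULL
  - enrollment 3 (Tina): course_id=4 -> matches Biology
  - enrollment 4 (Yara): course_id=2 -> matches Algebra
  - enrollment 5 (Carol): course_id=5 -> matches Algorithms
  - enrollment 6 (Xander): course_id=3 -> matches Networks
  - enrollment 7 (Pete): course_id=NULL, no match -> kept with NULL
  - enrollment 8 (Helen): course_id=4 -> matches Biology
All 8 rows appear; 2 have NULL course.

SQL:
SELECT a.student, b.title AS course
FROM enrollments a
LEFT JOIN courses b ON a.course_id = b.id

Result:
student | course    
--------+-----------
Ivan    | Networks  
Eli     | NULL      
Tina    | Biology   
Yara    | Algebra   
Carol   | Algorithms
Xander  | Networks  
Pete    | NULL      
Helen   | Biology   


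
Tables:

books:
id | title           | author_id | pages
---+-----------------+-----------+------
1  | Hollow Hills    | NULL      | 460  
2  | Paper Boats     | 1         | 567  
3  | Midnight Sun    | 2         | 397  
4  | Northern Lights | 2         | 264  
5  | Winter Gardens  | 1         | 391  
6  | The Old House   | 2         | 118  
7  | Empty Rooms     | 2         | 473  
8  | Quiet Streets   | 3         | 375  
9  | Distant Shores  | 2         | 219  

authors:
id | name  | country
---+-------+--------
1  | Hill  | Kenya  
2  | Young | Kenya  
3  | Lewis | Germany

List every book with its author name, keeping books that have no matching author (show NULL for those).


LEFT JOIN keeps every row from books (the left table); where author_id has no match in authors, the author columns become NULL. Walk through each book:
  - book 1 (Hollow Hills): author_id=NULL, no match -> kept with NULL
  - book 2 (Paper Boats): author_id=1 -> matches Hill
  - book 3 (Midnight Sun): author_id=2 -> matches Young
  - book 4 (Northern Lights): author_id=2 -> matches Young
  - book 5 (Winter Gardens): author_id=1 -> matches Hill
  - book 6 (The Old House): author_id=2 -> matches Young
  - book 7 (Empty Rooms): author_id=2 -> matches Young
  - book 8 (Quiet Streets): author_id=3 -> matches Lewis
  - book 9 (Distant Shores): author_id=2 -> matches Young
All 9 rows appear; 1 has NULL author.

SQL:
SELECT a.title, b.name AS author
FROM books a
LEFT JOIN authors b ON a.author_id = b.id

Result:
title           | author
----------------+-------
Hollow Hills    | NULL  
Paper Boats     | Hill  
Midnight Sun    | Young 
Northern Lights | Young 
Winter Gardens  | Hill  
The Old House   | Young 
Empty Rooms     | Young 
Quiet Streets   | Lewis 
Distant Shores  | Young 


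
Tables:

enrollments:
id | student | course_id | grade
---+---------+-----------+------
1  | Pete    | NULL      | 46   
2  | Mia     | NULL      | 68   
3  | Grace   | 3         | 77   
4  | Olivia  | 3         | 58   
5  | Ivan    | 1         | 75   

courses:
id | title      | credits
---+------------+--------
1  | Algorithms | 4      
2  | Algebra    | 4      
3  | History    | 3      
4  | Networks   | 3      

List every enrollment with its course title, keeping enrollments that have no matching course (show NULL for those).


LEFT JOIN keeps every row from enrollments (the left table); where course_id has no match in courses, the course columns become NULL. Walk through each enrollment:
  - enrollment 1 (Pete): course_id=NULL, no match -> kept with NULL
  - enrollment 2 (Mia): course_id=NULL, no match -> kept with NULL
  - enrollment 3 (Grace): course_id=3 -> matches History
  - enrollment 4 (Olivia): course_id=3 -> matches History
  - enrollment 5 (Ivan): course_id=1 -> matches Algorithms
All 5 rows appear; 2 have NULL course.

SQL:
SELECT a.student, b.title AS course
FROM enrollments a
LEFT JOIN courses b ON a.course_id = b.id

Result:
student | course    
--------+-----------
Pete    | NULL      
Mia     | NULL      
Grace   | History   
Olivia  | History   
Ivan    | Algorithms


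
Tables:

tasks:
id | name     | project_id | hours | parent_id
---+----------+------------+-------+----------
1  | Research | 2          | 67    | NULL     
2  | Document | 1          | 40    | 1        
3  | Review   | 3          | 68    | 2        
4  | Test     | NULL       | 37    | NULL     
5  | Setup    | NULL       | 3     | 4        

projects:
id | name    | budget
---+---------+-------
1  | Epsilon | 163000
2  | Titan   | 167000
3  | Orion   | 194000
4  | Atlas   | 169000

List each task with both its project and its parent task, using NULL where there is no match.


Two LEFT JOINs from the same base table tasks: one to projects via project_id, one to tasks itself via parent_id. Both are LEFT so every task is preserved.
Match against projects:
  - task 1 (Research): project_id=2 -> matches Titan
  - task 2 (Document): project_id=1 -> matches Epsilon
  - task 3 (Review): project_id=3 -> matches Orion
  - task 4 (Test): project_id=NULL, no match -> kept with NULL
  - task 5 (Setup): project_id=NULL, no match -> kept with NULL
Match against tasks (self):
  - task 1 (Research): parent_id=NULL -> NULL
  - task 2 (Document): parent_id=1 -> Research
  - task 3 (Review): parent_id=2 -> Document
  - task 4 (Test): parent_id=NULL -> NULL
  - task 5 (Setup): parent_id=4 -> Test

SQL:
SELECT a.name, b.name AS project, c.name AS parent
FROM tasks a
LEFT JOIN projects b ON a.project_id = b.id
LEFT JOIN tasks c ON a.parent_id = c.id

Result:
name     | project | parent  
---------+---------+---------
Research | Titan   | NULL    
Document | Epsilon | Research
Review   | Orion   | Document
Test     | NULL    | NULL    
Setup    | NULL    | Test    


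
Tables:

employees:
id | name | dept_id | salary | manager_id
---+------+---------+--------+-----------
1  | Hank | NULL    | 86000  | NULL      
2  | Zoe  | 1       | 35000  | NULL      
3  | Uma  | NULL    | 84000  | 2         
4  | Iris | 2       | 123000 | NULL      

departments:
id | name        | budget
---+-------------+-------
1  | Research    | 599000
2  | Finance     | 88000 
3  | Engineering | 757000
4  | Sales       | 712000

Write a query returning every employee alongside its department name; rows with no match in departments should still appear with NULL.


LEFT JOIN keeps every row from employees (the left table); where dept_id has no match in departments, the department columns become NULL. Walk through each employee:
  - employee 1 (Hank): dept_id=NULL, no match -> kept with NULL
  - employee 2 (Zoe): dept_id=1 -> matches Research
  - employee 3 (Uma): dept_id=NULL, no match -> kept with NULL
  - employee 4 (Iris): dept_id=2 -> matches Finance
All 4 rows appear; 2 have NULL department.

SQL:
SELECT a.name, b.name AS department
FROM employees a
LEFT JOIN departments b ON a.dept_id = b.id

Result:
name | department
-----+-----------
Hank | NULL      
Zoe  | Research  
Uma  | NULL      
Iris | Finance   


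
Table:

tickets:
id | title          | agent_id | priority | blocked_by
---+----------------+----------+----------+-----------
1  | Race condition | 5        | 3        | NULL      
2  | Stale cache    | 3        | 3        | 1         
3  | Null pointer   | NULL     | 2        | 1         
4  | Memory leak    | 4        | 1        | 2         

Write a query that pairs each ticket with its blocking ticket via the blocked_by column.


This is a self-join: tickets is joined to a second copy of itself, matching each row's blocked_by to another row's id. Use LEFT JOIN so rows with blocked_by=NULL are kept.
  - ticket 1 (Race condition): blocked_by=NULL -> NULL
  - ticket 2 (Stale cache): blocked_by=1 -> Race condition
  - ticket 3 (Null pointer): blocked_by=1 -> Race condition
  - ticket 4 (Memory leak): blocked_by=2 -> Stale cache

SQL:
SELECT a.title AS item, b.title AS blocked_by
FROM tickets a
LEFT JOIN tickets b ON a.blocked_by = b.id

Result:
item           | blocked_by    
---------------+---------------
Race condition | NULL          
Stale cache    | Race condition
Null pointer   | Race condition
Memory leak    | Stale cache   


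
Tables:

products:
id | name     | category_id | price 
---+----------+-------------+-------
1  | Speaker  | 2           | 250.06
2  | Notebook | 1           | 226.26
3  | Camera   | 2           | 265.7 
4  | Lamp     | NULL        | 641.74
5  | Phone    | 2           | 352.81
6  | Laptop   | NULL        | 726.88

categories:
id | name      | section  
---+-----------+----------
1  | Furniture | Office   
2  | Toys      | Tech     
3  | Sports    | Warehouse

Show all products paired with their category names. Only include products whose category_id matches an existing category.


INNER JOIN keeps only products rows whose category_id matches an id in categories. Walk through each product:
  - product 1 (Speaker): category_id=2 -> matches Toys
  - product 2 (Notebook): category_id=1 -> matches Furniture
  - product 3 (Camera): category_id=2 -> matches Toys
  - product 4 (Lamp): category_id=NULL, no match -> dropped
  - product 5 (Phone): category_id=2 -> matches Toys
  - product 6 (Laptop): category_id=NULL, no match -> dropped
So 2 of 6 rows are dropped.

SQL:
SELECT a.name, b.name AS category
FROM products a
INNER JOIN categories b ON a.category_id = b.id

Result:
name     | category 
---------+----------
Speaker  | Toys     
Notebook | Furniture
Camera   | Toys     
Phone    | Toys     


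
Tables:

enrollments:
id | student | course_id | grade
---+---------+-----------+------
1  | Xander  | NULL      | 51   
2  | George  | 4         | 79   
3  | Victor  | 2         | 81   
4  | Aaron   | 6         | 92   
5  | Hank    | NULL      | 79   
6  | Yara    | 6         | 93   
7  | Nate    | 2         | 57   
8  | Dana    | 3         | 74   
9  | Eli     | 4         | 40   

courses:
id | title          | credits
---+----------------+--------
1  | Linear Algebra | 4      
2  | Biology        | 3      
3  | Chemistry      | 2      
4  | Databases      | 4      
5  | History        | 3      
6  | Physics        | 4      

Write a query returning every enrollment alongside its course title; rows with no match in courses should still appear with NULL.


LEFT JOIN keeps every row from enrollments (the left table); where course_id has no match in courses, the course columns become NULL. Walk through each enrollment:
  - enrollment 1 (Xander): course_id=NULL, no match -> kept with NULL
  - enrollment 2 (George): course_id=4 -> matches Databases
  - enrollment 3 (Victor): course_id=2 -> matches Biology
  - enrollment 4 (Aaron): course_id=6 -> matches Physics
  - enrollment 5 (Hank): course_id=NULL, no match -> kept with NULL
  - enrollment 6 (Yara): course_id=6 -> matches Physics
  - enrollment 7 (Nate): course_id=2 -> matches Biology
  - enrollment 8 (Dana): course_id=3 -> matches Chemistry
  - enrollment 9 (Eli): course_id=4 -> matches Databases
All 9 rows appear; 2 have NULL course.

SQL:
SELECT a.student, b.title AS course
FROM enrollments a
LEFT JOIN courses b ON a.course_id = b.id

Result:
student | course   
--------+----------
Xander  | NULL     
George  | Databases
Victor  | Biology  
Aaron   | Physics  
Hank    | NULL     
Yara    | Physics  
Nate    | Biology  
Dana    | Chemistry
Eli     | Databases


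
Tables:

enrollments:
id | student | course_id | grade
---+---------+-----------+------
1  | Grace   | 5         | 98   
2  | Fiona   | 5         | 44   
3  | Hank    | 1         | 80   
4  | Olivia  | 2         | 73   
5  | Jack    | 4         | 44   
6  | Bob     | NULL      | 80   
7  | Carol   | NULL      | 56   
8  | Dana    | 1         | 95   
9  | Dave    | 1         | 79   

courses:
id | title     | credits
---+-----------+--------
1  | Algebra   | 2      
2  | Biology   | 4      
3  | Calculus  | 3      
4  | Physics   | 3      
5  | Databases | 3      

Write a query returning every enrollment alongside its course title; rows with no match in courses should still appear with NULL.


LEFT JOIN keeps every row from enrollments (the left table); where course_id has no match in courses, the course columns become NULL. Walk through each enrollment:
  - enrollment 1 (Grace): course_id=5 -> matches Databases
  - enrollment 2 (Fiona): course_id=5 -> matches Databases
  - enrollment 3 (Hank): course_id=1 -> matches Algebra
  - enrollment 4 (Olivia): course_id=2 -> matches Biology
  - enrollment 5 (Jack): course_id=4 -> matches Physics
  - enrollment 6 (Bob): course_id=NULL, no match -> kept with NULL
  - enrollment 7 (Carol): course_id=NULL, no match -> kept with NULL
  - enrollment 8 (Dana): course_id=1 -> matches Algebra
  - enrollment 9 (Dave): course_id=1 -> matches Algebra
All 9 rows appear; 2 have NULL course.

SQL:
SELECT a.student, b.title AS course
FROM enrollments a
LEFT JOIN courses b ON a.course_id = b.id

Result:
student | course   
--------+----------
Grace   | Databases
Fiona   | Databases
Hank    | Algebra  
Olivia  | Biology  
Jack    | Physics  
Bob     | NULL     
Carol   | NULL     
Dana    | Algebra  
Dave    | Algebra  


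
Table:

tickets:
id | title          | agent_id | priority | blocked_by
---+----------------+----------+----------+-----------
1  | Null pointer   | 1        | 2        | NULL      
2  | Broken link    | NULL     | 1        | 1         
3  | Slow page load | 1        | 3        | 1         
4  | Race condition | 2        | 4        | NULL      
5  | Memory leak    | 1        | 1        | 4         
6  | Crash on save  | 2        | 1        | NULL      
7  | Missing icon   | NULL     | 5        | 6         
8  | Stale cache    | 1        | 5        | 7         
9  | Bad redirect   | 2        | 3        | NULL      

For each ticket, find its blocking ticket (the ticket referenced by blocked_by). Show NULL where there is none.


This is a self-join: tickets is joined to a second copy of itself, matching each row's blocked_by to another row's id. Use LEFT JOIN so rows with blocked_by=NULL are kept.
  - ticket 1 (Null pointer): blocked_by=NULL -> NULL
  - ticket 2 (Broken link): blocked_by=1 -> Null pointer
  - ticket 3 (Slow page load): blocked_by=1 -> Null pointer
  - ticket 4 (Race condition): blocked_by=NULL -> NULL
  - ticket 5 (Memory leak): blocked_by=4 -> Race condition
  - ticket 6 (Crash on save): blocked_by=NULL -> NULL
  - ticket 7 (Missing icon): blocked_by=6 -> Crash on save
  - ticket 8 (Stale cache): blocked_by=7 -> Missing icon
  - ticket 9 (Bad redirect): blocked_by=NULL -> NULL

SQL:
SELECT a.title AS item, b.title AS blocked_by
FROM tickets a
LEFT JOIN tickets b ON a.blocked_by = b.id

Result:
item           | blocked_by    
---------------+---------------
Null pointer   | NULL          
Broken link    | Null pointer  
Slow page load | Null pointer  
Race condition | NULL          
Memory leak    | Race condition
Crash on save  | NULL          
Missing icon   | Crash on save 
Stale cache    | Missing icon  
Bad redirect   | NULL          


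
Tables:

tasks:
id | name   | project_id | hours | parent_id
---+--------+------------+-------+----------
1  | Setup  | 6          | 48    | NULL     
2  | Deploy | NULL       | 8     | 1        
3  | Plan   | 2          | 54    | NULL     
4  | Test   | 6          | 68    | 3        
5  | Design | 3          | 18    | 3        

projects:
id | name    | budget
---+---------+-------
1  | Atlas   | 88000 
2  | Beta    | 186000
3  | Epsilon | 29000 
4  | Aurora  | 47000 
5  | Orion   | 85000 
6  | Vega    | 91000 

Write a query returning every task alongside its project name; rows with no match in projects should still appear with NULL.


LEFT JOIN keeps every row from tasks (the left table); where project_id has no match in projects, the project columns become NULL. Walk through each task:
  - task 1 (Setup): project_id=6 -> matches Vega
  - task 2 (Deploy): project_id=NULL, no match -> kept with NULL
  - task 3 (Plan): project_id=2 -> matches Beta
  - task 4 (Test): project_id=6 -> matches Vega
  - task 5 (Design): project_id=3 -> matches Epsilon
All 5 rows appear; 1 has NULL project.

SQL:
SELECT a.name, b.name AS project
FROM tasks a
LEFT JOIN projects b ON a.project_id = b.id

Result:
name   | project
-------+--------
Setup  | Vega   
Deploy | NULL   
Plan   | Beta   
Test   | Vega   
Design | Epsilon


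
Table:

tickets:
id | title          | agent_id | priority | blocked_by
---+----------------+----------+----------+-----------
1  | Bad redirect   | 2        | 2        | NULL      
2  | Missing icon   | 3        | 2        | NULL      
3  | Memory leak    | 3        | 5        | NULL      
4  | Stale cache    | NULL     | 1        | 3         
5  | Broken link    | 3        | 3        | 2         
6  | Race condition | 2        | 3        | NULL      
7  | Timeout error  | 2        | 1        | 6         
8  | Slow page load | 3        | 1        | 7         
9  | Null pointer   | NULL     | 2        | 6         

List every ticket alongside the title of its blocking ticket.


This is a self-join: tickets is joined to a second copy of itself, matching each row's blocked_by to another row's id. Use LEFT JOIN so rows with blocked_by=NULL are kept.
  - ticket 1 (Bad redirect): blocked_by=NULL -> NULL
  - ticket 2 (Missing icon): blocked_by=NULL -> NULL
  - ticket 3 (Memory leak): blocked_by=NULL -> NULL
  - ticket 4 (Stale cache): blocked_by=3 -> Memory leak
  - ticket 5 (Broken link): blocked_by=2 -> Missing icon
  - ticket 6 (Race condition): blocked_by=NULL -> NULL
  - ticket 7 (Timeout error): blocked_by=6 -> Race condition
  - ticket 8 (Slow page load): blocked_by=7 -> Timeout error
  - ticket 9 (Null pointer): blocked_by=6 -> Race condition

SQL:
SELECT a.title AS item, b.title AS blocked_by
FROM tickets a
LEFT JOIN tickets b ON a.blocked_by = b.id

Result:
item           | blocked_by    
---------------+---------------
Bad redirect   | NULL          
Missing icon   | NULL          
Memory leak    | NULL          
Stale cache    | Memory leak   
Broken link    | Missing icon  
Race condition | NULL          
Timeout error  | Race condition
Slow page load | Timeout error 
Null pointer   | Race condition


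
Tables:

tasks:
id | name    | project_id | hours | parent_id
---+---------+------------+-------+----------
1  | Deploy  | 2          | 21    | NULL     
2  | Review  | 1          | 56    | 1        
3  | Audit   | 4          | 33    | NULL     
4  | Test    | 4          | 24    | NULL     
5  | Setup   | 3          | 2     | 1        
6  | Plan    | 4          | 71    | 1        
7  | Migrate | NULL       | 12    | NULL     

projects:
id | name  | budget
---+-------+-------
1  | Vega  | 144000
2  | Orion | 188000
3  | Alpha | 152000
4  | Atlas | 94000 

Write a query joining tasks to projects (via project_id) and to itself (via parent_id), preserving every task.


Two LEFT JOINs from the same base table tasks: one to projects via project_id, one to tasks itself via parent_id. Both are LEFT so every task is preserved.
Match against projects:
  - task 1 (Deploy): project_id=2 -> matches Orion
  - task 2 (Review): project_id=1 -> matches Vega
  - task 3 (Audit): project_id=4 -> matches Atlas
  - task 4 (Test): project_id=4 -> matches Atlas
  - task 5 (Setup): project_id=3 -> matches Alpha
  - task 6 (Plan): project_id=4 -> matches Atlas
  - task 7 (Migrate): project_id=NULL, no match -> kept with NULL
Match against tasks (self):
  - task 1 (Deploy): parent_id=NULL -> NULL
  - task 2 (Review): parent_id=1 -> Deploy
  - task 3 (Audit): parent_id=NULL -> NULL
  - task 4 (Test): parent_id=NULL -> NULL
  - task 5 (Setup): parent_id=1 -> Deploy
  - task 6 (Plan): parent_id=1 -> Deploy
  - task 7 (Migrate): parent_id=NULL -> NULL

SQL:
SELECT a.name, b.name AS project, c.name AS parent
FROM tasks a
LEFT JOIN projects b ON a.project_id = b.id
LEFT JOIN tasks c ON a.parent_id = c.id

Result:
name    | project | parent
--------+---------+-------
Deploy  | Orion   | NULL  
Review  | Vega    | Deploy
Audit   | Atlas   | NULL  
Test    | Atlas   | NULL  
Setup   | Alpha   | Deploy
Plan    | Atlas   | Deploy
Migrate | NULL    | NULL  


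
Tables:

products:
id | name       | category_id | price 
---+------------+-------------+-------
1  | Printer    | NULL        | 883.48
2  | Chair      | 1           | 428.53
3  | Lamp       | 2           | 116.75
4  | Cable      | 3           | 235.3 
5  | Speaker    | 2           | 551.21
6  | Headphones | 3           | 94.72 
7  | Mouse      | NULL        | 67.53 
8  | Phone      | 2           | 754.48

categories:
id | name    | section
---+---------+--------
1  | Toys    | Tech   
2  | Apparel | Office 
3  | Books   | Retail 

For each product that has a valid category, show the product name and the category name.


INNER JOIN keeps only products rows whose category_id matches an id in categories. Walk through each product:
  - product 1 (Printer): category_id=NULL, no match -> dropped
  - product 2 (Chair): category_id=1 -> matches Toys
  - product 3 (Lamp): category_id=2 -> matches Apparel
  - product 4 (Cable): category_id=3 -> matches Books
  - product 5 (Speaker): category_id=2 -> matches Apparel
  - product 6 (Headphones): category_id=3 -> matches Books
  - product 7 (Mouse): category_id=NULL, no match -> dropped
  - product 8 (Phone): category_id=2 -> matches Apparel
So 2 of 8 rows are dropped.

SQL:
SELECT a.name, b.name AS category
FROM products a
INNER JOIN categories b ON a.category_id = b.id

Result:
name       | category
-----------+---------
Chair      | Toys    
Lamp       | Apparel 
Cable      | Books   
Speaker    | Apparel 
Headphones | Books   
Phone      | Apparel 


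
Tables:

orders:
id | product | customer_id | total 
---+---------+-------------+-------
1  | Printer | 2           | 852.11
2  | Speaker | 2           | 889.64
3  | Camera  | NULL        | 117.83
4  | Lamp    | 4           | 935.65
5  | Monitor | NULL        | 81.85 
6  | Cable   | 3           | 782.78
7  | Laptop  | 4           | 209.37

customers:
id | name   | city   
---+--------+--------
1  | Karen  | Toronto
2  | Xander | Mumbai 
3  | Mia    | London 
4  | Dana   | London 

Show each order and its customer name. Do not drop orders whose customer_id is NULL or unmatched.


LEFT JOIN keeps every row from orders (the left table); where customer_id has no match in customers, the customer columns become NULL. Walk through each order:
  - order 1 (Printer): customer_id=2 -> matches Xander
  - order 2 (Speaker): customer_id=2 -> matches Xander
  - order 3 (Camera): customer_id=NULL, no match -> kept with NULL
  - order 4 (Lamp): customer_id=4 -> matches Dana
  - order 5 (Monitor): customer_id=NULL, no match -> kept with NULL
  - order 6 (Cable): customer_id=3 -> matches Mia
  - order 7 (Laptop): customer_id=4 -> matches Dana
All 7 rows appear; 2 have NULL customer.

SQL:
SELECT a.product, b.name AS customer
FROM orders a
LEFT JOIN customers b ON a.customer_id = b.id

Result:
product | customer
--------+---------
Printer | Xander  
Speaker | Xander  
Camera  | NULL    
Lamp    | Dana    
Monitor | NULL    
Cable   | Mia     
Laptop  | Dana    


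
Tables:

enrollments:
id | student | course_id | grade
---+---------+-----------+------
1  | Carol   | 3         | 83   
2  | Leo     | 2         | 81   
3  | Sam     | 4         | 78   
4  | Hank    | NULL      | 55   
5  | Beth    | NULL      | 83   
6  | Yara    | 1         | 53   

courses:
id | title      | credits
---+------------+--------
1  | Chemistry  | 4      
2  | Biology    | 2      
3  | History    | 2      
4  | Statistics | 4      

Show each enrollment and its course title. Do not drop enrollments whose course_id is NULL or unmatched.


LEFT JOIN keeps every row from enrollments (the left table); where course_id has no match in courses, the course columns become NULL. Walk through each enrollment:
  - enrollment 1 (Carol): course_id=3 -> matches History
  - enrollment 2 (Leo): course_id=2 -> matches Biology
  - enrollment 3 (Sam): course_id=4 -> matches Statistics
  - enrollment 4 (Hank): course_id=NULL, no match -> kept with NULL
  - enrollment 5 (Beth): course_id=NULL, no match -> kept with NULL
  - enrollment 6 (Yara): course_id=1 -> matches Chemistry
All 6 rows appear; 2 have NULL course.

SQL:
SELECT a.student, b.title AS course
FROM enrollments a
LEFT JOIN courses b ON a.course_id = b.id

Result:
student | course    
--------+-----------
Carol   | History   
Leo     | Biology   
Sam     | Statistics
Hank    | NULL      
Beth    | NULL      
Yara    | Chemistry 


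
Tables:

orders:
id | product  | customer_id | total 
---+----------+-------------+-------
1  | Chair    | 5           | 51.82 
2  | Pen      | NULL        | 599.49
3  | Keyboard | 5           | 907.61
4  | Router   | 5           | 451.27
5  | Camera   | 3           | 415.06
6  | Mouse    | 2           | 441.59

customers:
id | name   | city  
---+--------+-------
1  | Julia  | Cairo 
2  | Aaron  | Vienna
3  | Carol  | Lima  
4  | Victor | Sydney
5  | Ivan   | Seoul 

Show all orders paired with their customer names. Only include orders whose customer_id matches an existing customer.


INNER JOIN keeps only orders rows whose customer_id matches an id in customers. Walk through each order:
  - order 1 (Chair): customer_id=5 -> matches Ivan
  - order 2 (Pen): customer_id=NULL, no match -> dropped
  - order 3 (Keyboard): customer_id=5 -> matches Ivan
  - order 4 (Router): customer_id=5 -> matches Ivan
  - order 5 (Camera): customer_id=3 -> matches Carol
  - order 6 (Mouse): customer_id=2 -> matches Aaron
So 1 of 6 rows is dropped.

SQL:
SELECT a.product, b.name AS customer
FROM orders a
INNER JOIN customers b ON a.customer_id = b.id

Result:
product  | customer
---------+---------
Chair    | Ivan    
Keyboard | Ivan    
Router   | Ivan    
Camera   | Carol   
Mouse    | Aaron   


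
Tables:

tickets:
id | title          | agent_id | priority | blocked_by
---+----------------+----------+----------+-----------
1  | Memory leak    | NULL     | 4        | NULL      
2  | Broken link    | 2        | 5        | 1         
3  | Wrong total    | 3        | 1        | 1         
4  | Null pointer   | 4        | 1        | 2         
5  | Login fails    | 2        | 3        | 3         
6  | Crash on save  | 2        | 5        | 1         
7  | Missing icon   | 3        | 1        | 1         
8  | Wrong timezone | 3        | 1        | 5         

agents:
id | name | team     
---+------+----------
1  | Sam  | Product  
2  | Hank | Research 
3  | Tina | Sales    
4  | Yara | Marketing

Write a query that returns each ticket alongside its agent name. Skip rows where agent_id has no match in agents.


INNER JOIN keeps only tickets rows whose agent_id matches an id in agents. Walk through each ticket:
  - ticket 1 (Memory leak): agent_id=NULL, no match -> dropped
  - ticket 2 (Broken link): agent_id=2 -> matches Hank
  - ticket 3 (Wrong total): agent_id=3 -> matches Tina
  - ticket 4 (Null pointer): agent_id=4 -> matches Yara
  - ticket 5 (Login fails): agent_id=2 -> matches Hank
  - ticket 6 (Crash on save): agent_id=2 -> matches Hank
  - ticket 7 (Missing icon): agent_id=3 -> matches Tina
  - ticket 8 (Wrong timezone): agent_id=3 -> matches Tina
So 1 of 8 rows is dropped.

SQL:
SELECT a.title, b.name AS agent
FROM tickets a
INNER JOIN agents b ON a.agent_id = b.id

Result:
title          | agent
---------------+------
Broken link    | Hank 
Wrong total    | Tina 
Null pointer   | Yara 
Login fails    | Hank 
Crash on save  | Hank 
Missing icon   | Tina 
Wrong timezone | Tina 


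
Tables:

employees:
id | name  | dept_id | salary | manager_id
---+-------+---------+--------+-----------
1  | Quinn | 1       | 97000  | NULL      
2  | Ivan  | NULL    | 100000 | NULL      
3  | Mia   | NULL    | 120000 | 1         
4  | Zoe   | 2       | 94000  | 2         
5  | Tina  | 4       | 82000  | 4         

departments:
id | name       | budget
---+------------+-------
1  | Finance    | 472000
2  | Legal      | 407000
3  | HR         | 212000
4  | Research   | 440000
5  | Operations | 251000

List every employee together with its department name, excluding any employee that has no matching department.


INNER JOIN keeps only employees rows whose dept_id matches an id in departments. Walk through each employee:
  - employee 1 (Quinn): dept_id=1 -> matches Finance
  - employee 2 (Ivan): dept_id=NULL, no match -> dropped
  - employee 3 (Mia): dept_id=NULL, no match -> dropped
  - employee 4 (Zoe): dept_id=2 -> matches Legal
  - employee 5 (Tina): dept_id=4 -> matches Research
So 2 of 5 rows are dropped.

SQL:
SELECT a.name, b.name AS department
FROM employees a
INNER JOIN departments b ON a.dept_id = b.id

Result:
name  | department
------+-----------
Quinn | Finance   
Zoe   | Legal     
Tina  | Research  


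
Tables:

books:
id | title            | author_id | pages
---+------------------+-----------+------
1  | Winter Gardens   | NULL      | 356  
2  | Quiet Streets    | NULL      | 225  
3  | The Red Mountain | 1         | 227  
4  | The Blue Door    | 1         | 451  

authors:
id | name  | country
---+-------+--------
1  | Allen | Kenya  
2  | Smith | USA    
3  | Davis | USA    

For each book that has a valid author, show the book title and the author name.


INNER JOIN keeps only books rows whose author_id matches an id in authors. Walk through each book:
  - book 1 (Winter Gardens): author_id=NULL, no match -> dropped
  - book 2 (Quiet Streets): author_id=NULL, no match -> dropped
  - book 3 (The Red Mountain): author_id=1 -> matches Allen
  - book 4 (The Blue Door): author_id=1 -> matches Allen
So 2 of 4 rows are dropped.

SQL:
SELECT a.title, b.name AS author
FROM books a
INNER JOIN authors b ON a.author_id = b.id

Result:
title            | author
-----------------+-------
The Red Mountain | Allen 
The Blue Door    | Allen 


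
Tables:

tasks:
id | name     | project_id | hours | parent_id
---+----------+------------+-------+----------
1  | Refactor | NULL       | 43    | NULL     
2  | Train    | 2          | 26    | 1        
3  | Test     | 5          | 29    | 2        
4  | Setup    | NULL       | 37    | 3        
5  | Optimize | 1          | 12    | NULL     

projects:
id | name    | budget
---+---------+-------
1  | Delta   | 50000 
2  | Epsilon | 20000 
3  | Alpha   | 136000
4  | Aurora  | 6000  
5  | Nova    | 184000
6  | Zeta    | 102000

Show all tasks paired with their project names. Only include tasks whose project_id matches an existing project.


INNER JOIN keeps only tasks rows whose project_id matches an id in projects. Walk through each task:
  - task 1 (Refactor): project_id=NULL, no match -> dropped
  - task 2 (Train): project_id=2 -> matches Epsilon
  - task 3 (Test): project_id=5 -> matches Nova
  - task 4 (Setup): project_id=NULL, no match -> dropped
  - task 5 (Optimize): project_id=1 -> matches Delta
So 2 of 5 rows are dropped.

SQL:
SELECT a.name, b.name AS project
FROM tasks a
INNER JOIN projects b ON a.project_id = b.id

Result:
name     | project
---------+--------
Train    | Epsilon
Test     | Nova   
Optimize | Delta  


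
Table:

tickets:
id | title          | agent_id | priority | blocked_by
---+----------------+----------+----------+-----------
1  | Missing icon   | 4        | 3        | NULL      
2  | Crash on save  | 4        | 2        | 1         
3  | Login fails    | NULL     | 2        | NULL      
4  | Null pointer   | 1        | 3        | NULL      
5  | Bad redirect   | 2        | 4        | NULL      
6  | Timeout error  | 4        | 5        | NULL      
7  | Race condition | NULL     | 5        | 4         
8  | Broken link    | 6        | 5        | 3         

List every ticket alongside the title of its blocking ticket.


This is a self-join: tickets is joined to a second copy of itself, matching each row's blocked_by to another row's id. Use LEFT JOIN so rows with blocked_by=NULL are kept.
  - ticket 1 (Missing icon): blocked_by=NULL -> NULL
  - ticket 2 (Crash on save): blocked_by=1 -> Missing icon
  - ticket 3 (Login fails): blocked_by=NULL -> NULL
  - ticket 4 (Null pointer): blocked_by=NULL -> NULL
  - ticket 5 (Bad redirect): blocked_by=NULL -> NULL
  - ticket 6 (Timeout error): blocked_by=NULL -> NULL
  - ticket 7 (Race condition): blocked_by=4 -> Null pointer
  - ticket 8 (Broken link): blocked_by=3 -> Login fails

SQL:
SELECT a.title AS item, b.title AS blocked_by
FROM tickets a
LEFT JOIN tickets b ON a.blocked_by = b.id

Result:
item           | blocked_by  
---------------+-------------
Missing icon   | NULL        
Crash on save  | Missing icon
Login fails    | NULL        
Null pointer   | NULL        
Bad redirect   | NULL        
Timeout error  | NULL        
Race condition | Null pointer
Broken link    | Login fails 


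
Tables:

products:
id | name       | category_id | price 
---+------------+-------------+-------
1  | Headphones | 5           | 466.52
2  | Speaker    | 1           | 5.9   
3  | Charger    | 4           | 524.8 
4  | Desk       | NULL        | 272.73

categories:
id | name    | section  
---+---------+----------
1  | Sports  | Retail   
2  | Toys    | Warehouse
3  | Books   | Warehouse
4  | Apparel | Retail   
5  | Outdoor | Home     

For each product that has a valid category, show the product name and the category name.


INNER JOIN keeps only products rows whose category_id matches an id in categories. Walk through each product:
  - product 1 (Headphones): category_id=5 -> matches Outdoor
  - product 2 (Speaker): category_id=1 -> matches Sports
  - product 3 (Charger): category_id=4 -> matches Apparel
  - product 4 (Desk): category_id=NULL, no match -> dropped
So 1 of 4 rows is dropped.

SQL:
SELECT a.name, b.name AS category
FROM products a
INNER JOIN categories b ON a.category_id = b.id

Result:
name       | category
-----------+---------
Headphones | Outdoor 
Speaker    | Sports  
Charger    | Apparel 


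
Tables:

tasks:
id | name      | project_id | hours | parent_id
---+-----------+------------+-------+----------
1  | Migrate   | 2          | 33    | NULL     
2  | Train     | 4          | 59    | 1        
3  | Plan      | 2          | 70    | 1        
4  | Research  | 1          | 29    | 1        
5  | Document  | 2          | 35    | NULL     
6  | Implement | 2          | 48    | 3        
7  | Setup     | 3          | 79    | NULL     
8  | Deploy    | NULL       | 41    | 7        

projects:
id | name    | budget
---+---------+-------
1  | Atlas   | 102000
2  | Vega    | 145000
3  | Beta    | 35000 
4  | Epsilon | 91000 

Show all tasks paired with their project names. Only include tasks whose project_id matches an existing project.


INNER JOIN keeps only tasks rows whose project_id matches an id in projects. Walk through each task:
  - task 1 (Migrate): project_id=2 -> matches Vega
  - task 2 (Train): project_id=4 -> matches Epsilon
  - task 3 (Plan): project_id=2 -> matches Vega
  - task 4 (Research): project_id=1 -> matches Atlas
  - task 5 (Document): project_id=2 -> matches Vega
  - task 6 (Implement): project_id=2 -> matches Vega
  - task 7 (Setup): project_id=3 -> matches Beta
  - task 8 (Deploy): project_id=NULL, no match -> dropped
So 1 of 8 rows is dropped.

SQL:
SELECT a.name, b.name AS project
FROM tasks a
INNER JOIN projects b ON a.project_id = b.id

Result:
name      | project
----------+--------
Migrate   | Vega   
Train     | Epsilon
Plan      | Vega   
Research  | Atlas  
Document  | Vega   
Implement | Vega   
Setup     | Beta   


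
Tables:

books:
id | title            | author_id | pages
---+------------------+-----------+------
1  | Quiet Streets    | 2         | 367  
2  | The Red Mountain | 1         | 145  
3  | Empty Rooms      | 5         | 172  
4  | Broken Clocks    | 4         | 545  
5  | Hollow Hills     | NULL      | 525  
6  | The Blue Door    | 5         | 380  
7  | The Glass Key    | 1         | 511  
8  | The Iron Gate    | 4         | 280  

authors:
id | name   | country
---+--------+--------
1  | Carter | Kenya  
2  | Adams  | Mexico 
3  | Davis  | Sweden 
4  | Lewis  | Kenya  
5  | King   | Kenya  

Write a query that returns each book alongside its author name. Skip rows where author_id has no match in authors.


INNER JOIN keeps only books rows whose author_id matches an id in authors. Walk through each book:
  - book 1 (Quiet Streets): author_id=2 -> matches Adams
  - book 2 (The Red Mountain): author_id=1 -> matches Carter
  - book 3 (Empty Rooms): author_id=5 -> matches King
  - book 4 (Broken Clocks): author_id=4 -> matches Lewis
  - book 5 (Hollow Hills): author_id=NULL, no match -> dropped
  - book 6 (The Blue Door): author_id=5 -> matches King
  - book 7 (The Glass Key): author_id=1 -> matches Carter
  - book 8 (The Iron Gate): author_id=4 -> matches Lewis
So 1 of 8 rows is dropped.

SQL:
SELECT a.title, b.name AS author
FROM books a
INNER JOIN authors b ON a.author_id = b.id

Result:
title            | author
-----------------+-------
Quiet Streets    | Adams 
The Red Mountain | Carter
Empty Rooms      | King  
Broken Clocks    | Lewis 
The Blue Door    | King  
The Glass Key    | Carter
The Iron Gate    | Lewis 


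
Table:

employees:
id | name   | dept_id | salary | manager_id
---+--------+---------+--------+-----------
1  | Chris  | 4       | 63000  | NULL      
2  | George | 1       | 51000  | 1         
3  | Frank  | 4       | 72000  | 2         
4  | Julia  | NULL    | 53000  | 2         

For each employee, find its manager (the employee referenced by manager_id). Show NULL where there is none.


This is a self-join: employees is joined to a second copy of itself, matching each row's manager_id to another row's id. Use LEFT JOIN so rows with manager_id=NULL are kept.
  - employee 1 (Chris): manager_id=NULL -> NULL
  - employee 2 (George): manager_id=1 -> Chris
  - employee 3 (Frank): manager_id=2 -> George
  - employee 4 (Julia): manager_id=2 -> George

SQL:
SELECT a.name AS item, b.name AS manager
FROM employees a
LEFT JOIN employees b ON a.manager_id = b.id

Result:
item   | manager
-------+--------
Chris  | NULL   
George | Chris  
Frank  | George 
Julia  | George 
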